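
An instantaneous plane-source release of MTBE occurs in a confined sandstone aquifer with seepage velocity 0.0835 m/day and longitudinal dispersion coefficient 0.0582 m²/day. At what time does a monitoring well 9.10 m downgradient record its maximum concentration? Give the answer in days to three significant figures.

101 days

For the 1D instantaneous-source solution, setting ∂C/∂t = 0 at fixed x gives v²t² + 2Dt − x² = 0, so t = (√(D² + v²x²) − D)/v².
√(D² + v²x²) = √(0.0582² + 0.0835² × 9.10²) = 0.7621; v² = 0.00697225.
t = (0.7621 − 0.0582)/0.00697225 = 101 days (vs. the pure-advection estimate x/v = 109 d).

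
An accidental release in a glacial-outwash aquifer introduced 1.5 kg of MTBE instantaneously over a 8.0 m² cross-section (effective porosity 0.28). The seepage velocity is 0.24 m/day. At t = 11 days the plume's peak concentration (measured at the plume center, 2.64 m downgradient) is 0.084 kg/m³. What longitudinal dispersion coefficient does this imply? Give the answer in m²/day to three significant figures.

At the plume center C_max = M/(n_e·A·√(4πDt)), so D = M²/(4πt·(n_e·A·C_max)²).
n_e·A·C_max = 0.28 × 8.0 × 0.084 = 0.1882 kg/m.
D = 1.5²/(4π × 11 × 0.1882²) = 0.460 m²/day.

0.460 m²/day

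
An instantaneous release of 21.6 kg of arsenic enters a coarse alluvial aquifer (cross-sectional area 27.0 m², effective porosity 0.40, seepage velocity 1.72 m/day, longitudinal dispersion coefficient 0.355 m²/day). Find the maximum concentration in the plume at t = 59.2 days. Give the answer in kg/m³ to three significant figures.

The peak of an instantaneous 1D plume sits at x = vt; there the Gaussian factor is 1 and C_max = M/(n_e·A·√(4πDt)), where n_e·A is the pore area the mass is dissolved in.
√(4πDt) = √(4π × 0.355 × 59.2) = 16.25 m, so C_max = 21.6/(0.40 × 27.0 × 16.25) = 0.123 kg/m³.

0.123 kg/m³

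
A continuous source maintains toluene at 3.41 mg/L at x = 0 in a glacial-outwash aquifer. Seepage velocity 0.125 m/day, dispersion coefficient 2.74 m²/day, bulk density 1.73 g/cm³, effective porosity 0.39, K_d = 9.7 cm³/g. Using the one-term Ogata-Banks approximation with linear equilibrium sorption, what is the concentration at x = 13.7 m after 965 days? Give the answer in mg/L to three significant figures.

Retardation factor R = 1 + ρ_b·K_d/n = 1 + 1.73 × 9.7/0.39 = 44.03.
Sorption retards both mechanisms: v_R = v/R = 0.002839 m/day, D_R = D/R = 0.06223 m²/day.
v_R·t = 0.002839 × 965 = 2.739635 m; 2√(D_R t) = 15.50 m; argument = (13.7 − 2.739635)/15.50 = 0.7071.
C = C₀ × ½·erfc(0.7071) = 3.41 × 0.1587 = 0.541 mg/L.

0.541 mg/L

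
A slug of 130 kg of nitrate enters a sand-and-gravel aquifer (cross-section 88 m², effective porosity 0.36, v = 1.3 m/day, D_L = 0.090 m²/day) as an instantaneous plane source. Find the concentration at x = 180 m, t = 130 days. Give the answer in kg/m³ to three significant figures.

0.0255 kg/m³

For an instantaneous plane source, C(x,t) = M/(n_e·A·√(4πDt)) · exp(−(x−vt)²/(4Dt)), with n_e·A the pore (flow) area.
Plume center vt = 1.3 × 130 = 169 m, so the well at 180 m is 11 m downgradient of the peak.
√(4πDt) = 12.13 m, giving peak height M/(n_e·A·√(4πDt)) = 130/(0.36 × 88 × 12.13) = 0.3383 kg/m³.
(x−vt)²/(4Dt) = (11)²/(4 × 0.090 × 130) = 2.585; exp(−2.585) = 0.07540.
C = 0.3383 × 0.07540 = 0.0255 kg/m³.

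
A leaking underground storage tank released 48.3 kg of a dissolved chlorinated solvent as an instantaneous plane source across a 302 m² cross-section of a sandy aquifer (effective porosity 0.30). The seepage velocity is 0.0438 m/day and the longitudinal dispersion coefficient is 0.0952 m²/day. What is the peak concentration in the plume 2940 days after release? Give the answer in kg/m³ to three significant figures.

0.00899 kg/m³

The peak of an instantaneous 1D plume sits at x = vt; there the Gaussian factor is 1 and C_max = M/(n_e·A·√(4πDt)), where n_e·A is the pore area the mass is dissolved in.
√(4πDt) = √(4π × 0.0952 × 2940) = 59.31 m, so C_max = 48.3/(0.30 × 302 × 59.31) = 0.00899 kg/m³.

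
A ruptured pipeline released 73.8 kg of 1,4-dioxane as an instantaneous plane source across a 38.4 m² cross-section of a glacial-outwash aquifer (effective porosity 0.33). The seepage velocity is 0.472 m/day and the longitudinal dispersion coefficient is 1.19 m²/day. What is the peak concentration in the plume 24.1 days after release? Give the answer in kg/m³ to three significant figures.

The peak of an instantaneous 1D plume sits at x = vt; there the Gaussian factor is 1 and C_max = M/(n_e·A·√(4πDt)), where n_e·A is the pore area the mass is dissolved in.
√(4πDt) = √(4π × 1.19 × 24.1) = 18.98 m, so C_max = 73.8/(0.33 × 38.4 × 18.98) = 0.307 kg/m³.

0.307 kg/m³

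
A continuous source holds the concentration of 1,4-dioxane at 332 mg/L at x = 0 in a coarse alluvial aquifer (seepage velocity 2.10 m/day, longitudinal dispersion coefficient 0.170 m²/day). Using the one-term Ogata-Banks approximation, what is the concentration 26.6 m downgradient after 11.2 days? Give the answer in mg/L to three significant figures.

For a continuous step input, C/C₀ ≈ ½·erfc((x−vt)/(2√(Dt))).
vt = 2.10 × 11.2 = 23.52 m and 2√(Dt) = 2√(0.170 × 11.2) = 2.760 m.
Argument (x−vt)/(2√(Dt)) = (26.6 − 23.52)/2.760 = 1.116; ½·erfc(1.116) = 0.05725.
C = 332 × 0.05725 = 19.0 mg/L.

19.0 mg/L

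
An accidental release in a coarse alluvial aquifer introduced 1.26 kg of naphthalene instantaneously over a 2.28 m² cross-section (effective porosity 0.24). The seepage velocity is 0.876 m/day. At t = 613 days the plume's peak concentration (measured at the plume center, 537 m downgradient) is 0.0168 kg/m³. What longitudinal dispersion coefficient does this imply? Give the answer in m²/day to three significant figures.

2.44 m²/day

At the plume center C_max = M/(n_e·A·√(4πDt)), so D = M²/(4πt·(n_e·A·C_max)²).
n_e·A·C_max = 0.24 × 2.28 × 0.0168 = 0.009193 kg/m.
D = 1.26²/(4π × 613 × 0.009193²) = 2.44 m²/day.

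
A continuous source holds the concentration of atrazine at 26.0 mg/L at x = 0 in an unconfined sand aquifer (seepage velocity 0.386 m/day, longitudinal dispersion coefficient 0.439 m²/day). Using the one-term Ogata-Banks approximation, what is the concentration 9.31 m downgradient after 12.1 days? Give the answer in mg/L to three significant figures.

For a continuous step input, C/C₀ ≈ ½·erfc((x−vt)/(2√(Dt))).
vt = 0.386 × 12.1 = 4.6706 m and 2√(Dt) = 2√(0.439 × 12.1) = 4.610 m.
Argument (x−vt)/(2√(Dt)) = (9.31 − 4.6706)/4.610 = 1.006; ½·erfc(1.006) = 0.07741.
C = 26.0 × 0.07741 = 2.01 mg/L.

2.01 mg/L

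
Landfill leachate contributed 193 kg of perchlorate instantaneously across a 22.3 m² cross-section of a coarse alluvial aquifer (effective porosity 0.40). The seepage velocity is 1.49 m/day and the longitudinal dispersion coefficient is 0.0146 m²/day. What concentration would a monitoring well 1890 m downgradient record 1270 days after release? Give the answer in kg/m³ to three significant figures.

For an instantaneous plane source, C(x,t) = M/(n_e·A·√(4πDt)) · exp(−(x−vt)²/(4Dt)), with n_e·A the pore (flow) area.
Plume center vt = 1.49 × 1270 = 1892.3 m, so the well at 1890 m is 2.3 m upgradient of the peak.
√(4πDt) = 15.26 m, giving peak height M/(n_e·A·√(4πDt)) = 193/(0.40 × 22.3 × 15.26) = 1.418 kg/m³.
(x−vt)²/(4Dt) = (-2.3)²/(4 × 0.0146 × 1270) = 0.07132; exp(−0.07132) = 0.9312.
C = 1.418 × 0.9312 = 1.32 kg/m³.

1.32 kg/m³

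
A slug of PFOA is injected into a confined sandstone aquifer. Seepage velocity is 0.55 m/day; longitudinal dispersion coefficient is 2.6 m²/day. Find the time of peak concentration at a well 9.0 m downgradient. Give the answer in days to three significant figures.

For the 1D instantaneous-source solution, setting ∂C/∂t = 0 at fixed x gives v²t² + 2Dt − x² = 0, so t = (√(D² + v²x²) − D)/v².
√(D² + v²x²) = √(2.6² + 0.55² × 9.0²) = 5.591; v² = 0.3025.
t = (5.591 − 2.6)/0.3025 = 9.89 days (vs. the pure-advection estimate x/v = 16.4 d).

9.89 days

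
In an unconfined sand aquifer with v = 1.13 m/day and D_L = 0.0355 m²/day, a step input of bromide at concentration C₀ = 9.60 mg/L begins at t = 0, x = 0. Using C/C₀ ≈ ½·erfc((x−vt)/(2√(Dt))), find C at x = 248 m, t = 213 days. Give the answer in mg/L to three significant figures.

For a continuous step input, C/C₀ ≈ ½·erfc((x−vt)/(2√(Dt))).
vt = 1.13 × 213 = 240.69 m and 2√(Dt) = 2√(0.0355 × 213) = 5.500 m.
Argument (x−vt)/(2√(Dt)) = (248 − 240.69)/5.500 = 1.329; ½·erfc(1.329) = 0.03009.
C = 9.60 × 0.03009 = 0.289 mg/L.

0.289 mg/L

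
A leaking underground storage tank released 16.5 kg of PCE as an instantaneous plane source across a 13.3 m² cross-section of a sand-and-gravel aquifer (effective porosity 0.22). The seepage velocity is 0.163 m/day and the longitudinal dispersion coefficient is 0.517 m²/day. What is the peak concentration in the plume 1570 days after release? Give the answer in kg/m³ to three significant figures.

0.0558 kg/m³

The peak of an instantaneous 1D plume sits at x = vt; there the Gaussian factor is 1 and C_max = M/(n_e·A·√(4πDt)), where n_e·A is the pore area the mass is dissolved in.
√(4πDt) = √(4π × 0.517 × 1570) = 101.0 m, so C_max = 16.5/(0.22 × 13.3 × 101.0) = 0.0558 kg/m³.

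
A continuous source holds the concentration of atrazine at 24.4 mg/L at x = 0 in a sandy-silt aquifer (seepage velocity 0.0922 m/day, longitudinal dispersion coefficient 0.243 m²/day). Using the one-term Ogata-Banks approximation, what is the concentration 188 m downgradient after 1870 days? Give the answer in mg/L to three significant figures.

For a continuous step input, C/C₀ ≈ ½·erfc((x−vt)/(2√(Dt))).
vt = 0.0922 × 1870 = 172.414 m and 2√(Dt) = 2√(0.243 × 1870) = 42.63 m.
Argument (x−vt)/(2√(Dt)) = (188 − 172.414)/42.63 = 0.3656; ½·erfc(0.3656) = 0.3026.
C = 24.4 × 0.3026 = 7.38 mg/L.

7.38 mg/L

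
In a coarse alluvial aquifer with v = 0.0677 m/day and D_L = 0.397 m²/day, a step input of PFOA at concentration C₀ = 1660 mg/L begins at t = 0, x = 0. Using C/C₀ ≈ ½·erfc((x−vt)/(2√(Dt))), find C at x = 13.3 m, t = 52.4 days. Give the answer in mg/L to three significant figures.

108 mg/L

For a continuous step input, C/C₀ ≈ ½·erfc((x−vt)/(2√(Dt))).
vt = 0.0677 × 52.4 = 3.54748 m and 2√(Dt) = 2√(0.397 × 52.4) = 9.122 m.
Argument (x−vt)/(2√(Dt)) = (13.3 − 3.54748)/9.122 = 1.069; ½·erfc(1.069) = 0.06529.
C = 1660 × 0.06529 = 108 mg/L.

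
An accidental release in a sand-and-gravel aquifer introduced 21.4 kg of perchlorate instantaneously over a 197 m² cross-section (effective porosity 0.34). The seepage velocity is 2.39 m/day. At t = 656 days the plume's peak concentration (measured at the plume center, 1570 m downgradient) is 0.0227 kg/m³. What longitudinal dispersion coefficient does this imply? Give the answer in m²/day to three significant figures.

0.0240 m²/day

At the plume center C_max = M/(n_e·A·√(4πDt)), so D = M²/(4πt·(n_e·A·C_max)²).
n_e·A·C_max = 0.34 × 197 × 0.0227 = 1.520 kg/m.
D = 21.4²/(4π × 656 × 1.520²) = 0.0240 m²/day.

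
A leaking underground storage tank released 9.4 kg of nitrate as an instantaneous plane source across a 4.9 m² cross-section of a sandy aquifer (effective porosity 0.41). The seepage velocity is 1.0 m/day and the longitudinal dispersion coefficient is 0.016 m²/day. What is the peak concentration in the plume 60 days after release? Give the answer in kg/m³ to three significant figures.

The peak of an instantaneous 1D plume sits at x = vt; there the Gaussian factor is 1 and C_max = M/(n_e·A·√(4πDt)), where n_e·A is the pore area the mass is dissolved in.
√(4πDt) = √(4π × 0.016 × 60) = 3.473 m, so C_max = 9.4/(0.41 × 4.9 × 3.473) = 1.35 kg/m³.

1.35 kg/m³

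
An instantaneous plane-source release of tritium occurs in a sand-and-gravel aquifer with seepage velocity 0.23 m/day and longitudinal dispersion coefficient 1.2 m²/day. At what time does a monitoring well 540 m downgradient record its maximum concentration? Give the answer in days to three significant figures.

2330 days

For the 1D instantaneous-source solution, setting ∂C/∂t = 0 at fixed x gives v²t² + 2Dt − x² = 0, so t = (√(D² + v²x²) − D)/v².
√(D² + v²x²) = √(1.2² + 0.23² × 540²) = 124.2; v² = 0.0529.
t = (124.2 − 1.2)/0.0529 = 2330 days (vs. the pure-advection estimate x/v = 2350 d).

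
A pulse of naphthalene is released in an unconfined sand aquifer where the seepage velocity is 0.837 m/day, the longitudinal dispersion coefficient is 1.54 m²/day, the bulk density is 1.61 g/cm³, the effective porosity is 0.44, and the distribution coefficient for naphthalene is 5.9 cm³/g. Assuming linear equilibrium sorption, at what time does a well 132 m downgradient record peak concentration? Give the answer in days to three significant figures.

Retardation factor R = 1 + ρ_b·K_d/n = 1 + 1.61 × 5.9/0.44 = 22.59.
Sorption retards both mechanisms: v_R = v/R = 0.03705 m/day, D_R = D/R = 0.06817 m²/day.
Peak time from v_R²t² + 2D_R t − x² = 0: t = (√(D_R² + v_R²x²) − D_R)/v_R².
√(D_R² + v_R²x²) = √(0.06817² + 0.03705² × 132²) = 4.891; v_R² = 0.001373.
t = (4.891 − 0.06817)/0.001373 = 3510 days.

3510 days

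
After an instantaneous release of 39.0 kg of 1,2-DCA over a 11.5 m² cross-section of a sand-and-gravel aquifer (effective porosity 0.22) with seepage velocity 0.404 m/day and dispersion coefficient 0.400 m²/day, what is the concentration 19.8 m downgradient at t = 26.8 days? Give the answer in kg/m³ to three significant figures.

For an instantaneous plane source, C(x,t) = M/(n_e·A·√(4πDt)) · exp(−(x−vt)²/(4Dt)), with n_e·A the pore (flow) area.
Plume center vt = 0.404 × 26.8 = 10.8272 m, so the well at 19.8 m is 8.9728 m downgradient of the peak.
√(4πDt) = 11.61 m, giving peak height M/(n_e·A·√(4πDt)) = 39.0/(0.22 × 11.5 × 11.61) = 1.328 kg/m³.
(x−vt)²/(4Dt) = (8.9728)²/(4 × 0.400 × 26.8) = 1.878; exp(−1.878) = 0.1529.
C = 1.328 × 0.1529 = 0.203 kg/m³.

0.203 kg/m³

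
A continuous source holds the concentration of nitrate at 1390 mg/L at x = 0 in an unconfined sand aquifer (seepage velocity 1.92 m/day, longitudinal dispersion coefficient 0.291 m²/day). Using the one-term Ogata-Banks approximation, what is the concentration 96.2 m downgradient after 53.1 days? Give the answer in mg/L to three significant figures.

1180 mg/L

For a continuous step input, C/C₀ ≈ ½·erfc((x−vt)/(2√(Dt))).
vt = 1.92 × 53.1 = 101.952 m and 2√(Dt) = 2√(0.291 × 53.1) = 7.862 m.
Argument (x−vt)/(2√(Dt)) = (96.2 − 101.952)/7.862 = -0.7316; ½·erfc(-0.7316) = 0.8496.
C = 1390 × 0.8496 = 1180 mg/L.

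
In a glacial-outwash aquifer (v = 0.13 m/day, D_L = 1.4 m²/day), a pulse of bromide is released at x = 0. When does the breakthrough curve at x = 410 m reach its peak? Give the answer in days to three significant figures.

For the 1D instantaneous-source solution, setting ∂C/∂t = 0 at fixed x gives v²t² + 2Dt − x² = 0, so t = (√(D² + v²x²) − D)/v².
√(D² + v²x²) = √(1.4² + 0.13² × 410²) = 53.32; v² = 0.0169.
t = (53.32 − 1.4)/0.0169 = 3070 days (vs. the pure-advection estimate x/v = 3150 d).

3070 days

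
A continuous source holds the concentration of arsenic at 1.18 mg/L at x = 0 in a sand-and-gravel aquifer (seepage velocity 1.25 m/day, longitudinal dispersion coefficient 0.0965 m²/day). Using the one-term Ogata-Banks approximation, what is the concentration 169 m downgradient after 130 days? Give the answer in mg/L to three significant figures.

For a continuous step input, C/C₀ ≈ ½·erfc((x−vt)/(2√(Dt))).
vt = 1.25 × 130 = 162.5 m and 2√(Dt) = 2√(0.0965 × 130) = 7.084 m.
Argument (x−vt)/(2√(Dt)) = (169 − 162.5)/7.084 = 0.9176; ½·erfc(0.9176) = 0.09720.
C = 1.18 × 0.09720 = 0.115 mg/L.

0.115 mg/L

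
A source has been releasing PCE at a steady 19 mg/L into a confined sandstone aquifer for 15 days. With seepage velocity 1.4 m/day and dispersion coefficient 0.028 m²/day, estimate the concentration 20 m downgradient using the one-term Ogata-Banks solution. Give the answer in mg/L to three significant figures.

For a continuous step input, C/C₀ ≈ ½·erfc((x−vt)/(2√(Dt))).
vt = 1.4 × 15 = 21 m and 2√(Dt) = 2√(0.028 × 15) = 1.296 m.
Argument (x−vt)/(2√(Dt)) = (20 − 21)/1.296 = -0.7716; ½·erfc(-0.7716) = 0.8624.
C = 19 × 0.8624 = 16.4 mg/L.

16.4 mg/L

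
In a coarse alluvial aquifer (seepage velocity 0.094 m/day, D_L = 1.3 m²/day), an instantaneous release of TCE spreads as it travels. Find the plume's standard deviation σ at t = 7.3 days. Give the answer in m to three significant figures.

4.36 m

Dispersive spreading gives a Gaussian with σ² = 2Dt; advection only shifts the center.
σ = √(2 × 1.3 × 7.3) = 4.36 m.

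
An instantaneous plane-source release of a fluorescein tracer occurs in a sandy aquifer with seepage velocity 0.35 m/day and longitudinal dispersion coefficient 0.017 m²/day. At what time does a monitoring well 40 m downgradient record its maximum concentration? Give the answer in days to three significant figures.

114 days

For the 1D instantaneous-source solution, setting ∂C/∂t = 0 at fixed x gives v²t² + 2Dt − x² = 0, so t = (√(D² + v²x²) − D)/v².
√(D² + v²x²) = √(0.017² + 0.35² × 40²) = 14.00; v² = 0.1225.
t = (14.00 − 0.017)/0.1225 = 114 days (vs. the pure-advection estimate x/v = 114 d).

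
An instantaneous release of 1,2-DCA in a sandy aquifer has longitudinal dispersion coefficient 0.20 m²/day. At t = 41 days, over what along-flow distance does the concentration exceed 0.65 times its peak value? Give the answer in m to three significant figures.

The plume is Gaussian with σ = √(2Dt) = √(2 × 0.20 × 41) = 4.050 m.
C/C_peak = exp(−Δx²/(2σ²)) = 0.65 ⇒ Δx = σ·√(−2 ln 0.65) = 4.050 × 0.9282 = 3.759 m.
Width = 2Δx = 7.52 m.

7.52 m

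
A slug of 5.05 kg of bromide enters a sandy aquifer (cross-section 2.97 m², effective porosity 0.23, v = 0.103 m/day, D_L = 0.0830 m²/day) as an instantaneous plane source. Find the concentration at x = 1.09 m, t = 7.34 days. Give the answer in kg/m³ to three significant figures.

2.55 kg/m³

For an instantaneous plane source, C(x,t) = M/(n_e·A·√(4πDt)) · exp(−(x−vt)²/(4Dt)), with n_e·A the pore (flow) area.
Plume center vt = 0.103 × 7.34 = 0.75602 m, so the well at 1.09 m is 0.33398 m downgradient of the peak.
√(4πDt) = 2.767 m, giving peak height M/(n_e·A·√(4πDt)) = 5.05/(0.23 × 2.97 × 2.767) = 2.672 kg/m³.
(x−vt)²/(4Dt) = (0.33398)²/(4 × 0.0830 × 7.34) = 0.04577; exp(−0.04577) = 0.9553.
C = 2.672 × 0.9553 = 2.55 kg/m³.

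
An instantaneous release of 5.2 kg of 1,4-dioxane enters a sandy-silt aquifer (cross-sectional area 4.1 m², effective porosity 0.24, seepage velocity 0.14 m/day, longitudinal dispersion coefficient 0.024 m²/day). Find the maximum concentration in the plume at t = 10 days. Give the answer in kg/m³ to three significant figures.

The peak of an instantaneous 1D plume sits at x = vt; there the Gaussian factor is 1 and C_max = M/(n_e·A·√(4πDt)), where n_e·A is the pore area the mass is dissolved in.
√(4πDt) = √(4π × 0.024 × 10) = 1.737 m, so C_max = 5.2/(0.24 × 4.1 × 1.737) = 3.04 kg/m³.

3.04 kg/m³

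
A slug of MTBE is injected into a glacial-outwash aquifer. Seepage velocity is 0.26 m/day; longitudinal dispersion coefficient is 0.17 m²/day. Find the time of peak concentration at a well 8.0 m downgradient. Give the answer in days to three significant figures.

For the 1D instantaneous-source solution, setting ∂C/∂t = 0 at fixed x gives v²t² + 2Dt − x² = 0, so t = (√(D² + v²x²) − D)/v².
√(D² + v²x²) = √(0.17² + 0.26² × 8.0²) = 2.087; v² = 0.0676.
t = (2.087 − 0.17)/0.0676 = 28.4 days (vs. the pure-advection estimate x/v = 30.8 d).

28.4 days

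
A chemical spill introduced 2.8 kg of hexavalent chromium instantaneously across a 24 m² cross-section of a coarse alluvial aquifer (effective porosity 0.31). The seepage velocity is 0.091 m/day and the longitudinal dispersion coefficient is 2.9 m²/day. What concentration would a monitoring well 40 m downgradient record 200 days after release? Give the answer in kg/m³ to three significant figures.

0.00359 kg/m³

For an instantaneous plane source, C(x,t) = M/(n_e·A·√(4πDt)) · exp(−(x−vt)²/(4Dt)), with n_e·A the pore (flow) area.
Plume center vt = 0.091 × 200 = 18.2 m, so the well at 40 m is 21.8 m downgradient of the peak.
√(4πDt) = 85.37 m, giving peak height M/(n_e·A·√(4πDt)) = 2.8/(0.31 × 24 × 85.37) = 0.004408 kg/m³.
(x−vt)²/(4Dt) = (21.8)²/(4 × 2.9 × 200) = 0.2048; exp(−0.2048) = 0.8148.
C = 0.004408 × 0.8148 = 0.00359 kg/m³.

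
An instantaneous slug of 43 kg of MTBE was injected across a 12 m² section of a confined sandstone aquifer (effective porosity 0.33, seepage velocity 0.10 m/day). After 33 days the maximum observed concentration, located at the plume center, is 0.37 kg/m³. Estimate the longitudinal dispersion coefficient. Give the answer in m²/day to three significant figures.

2.08 m²/day

At the plume center C_max = M/(n_e·A·√(4πDt)), so D = M²/(4πt·(n_e·A·C_max)²).
n_e·A·C_max = 0.33 × 12 × 0.37 = 1.465 kg/m.
D = 43²/(4π × 33 × 1.465²) = 2.08 m²/day.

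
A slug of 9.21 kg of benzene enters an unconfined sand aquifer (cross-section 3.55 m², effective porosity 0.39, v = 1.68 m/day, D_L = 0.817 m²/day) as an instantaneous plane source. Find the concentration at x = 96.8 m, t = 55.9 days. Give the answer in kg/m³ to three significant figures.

0.265 kg/m³

For an instantaneous plane source, C(x,t) = M/(n_e·A·√(4πDt)) · exp(−(x−vt)²/(4Dt)), with n_e·A the pore (flow) area.
Plume center vt = 1.68 × 55.9 = 93.912 m, so the well at 96.8 m is 2.888 m downgradient of the peak.
√(4πDt) = 23.96 m, giving peak height M/(n_e·A·√(4πDt)) = 9.21/(0.39 × 3.55 × 23.96) = 0.2776 kg/m³.
(x−vt)²/(4Dt) = (2.888)²/(4 × 0.817 × 55.9) = 0.04566; exp(−0.04566) = 0.9554.
C = 0.2776 × 0.9554 = 0.265 kg/m³.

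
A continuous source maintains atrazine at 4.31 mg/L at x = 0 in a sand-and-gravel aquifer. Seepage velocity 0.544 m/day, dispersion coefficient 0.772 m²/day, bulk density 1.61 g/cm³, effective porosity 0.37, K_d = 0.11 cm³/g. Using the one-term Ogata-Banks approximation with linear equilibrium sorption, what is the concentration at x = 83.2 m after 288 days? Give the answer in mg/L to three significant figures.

Retardation factor R = 1 + ρ_b·K_d/n = 1 + 1.61 × 0.11/0.37 = 1.479.
Sorption retards both mechanisms: v_R = v/R = 0.3678 m/day, D_R = D/R = 0.5220 m²/day.
v_R·t = 0.3678 × 288 = 105.9264 m; 2√(D_R t) = 24.52 m; argument = (83.2 − 105.9264)/24.52 = -0.9269.
C = C₀ × ½·erfc(-0.9269) = 4.31 × 0.9050 = 3.90 mg/L.

3.90 mg/L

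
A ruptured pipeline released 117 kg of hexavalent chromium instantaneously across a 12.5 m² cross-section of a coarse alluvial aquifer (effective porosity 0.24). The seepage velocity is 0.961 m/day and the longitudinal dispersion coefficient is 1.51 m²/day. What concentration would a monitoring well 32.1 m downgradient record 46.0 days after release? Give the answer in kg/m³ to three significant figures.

0.779 kg/m³

For an instantaneous plane source, C(x,t) = M/(n_e·A·√(4πDt)) · exp(−(x−vt)²/(4Dt)), with n_e·A the pore (flow) area.
Plume center vt = 0.961 × 46.0 = 44.206 m, so the well at 32.1 m is 12.106 m upgradient of the peak.
√(4πDt) = 29.54 m, giving peak height M/(n_e·A·√(4πDt)) = 117/(0.24 × 12.5 × 29.54) = 1.320 kg/m³.
(x−vt)²/(4Dt) = (-12.106)²/(4 × 1.51 × 46.0) = 0.5275; exp(−0.5275) = 0.5901.
C = 1.320 × 0.5901 = 0.779 kg/m³.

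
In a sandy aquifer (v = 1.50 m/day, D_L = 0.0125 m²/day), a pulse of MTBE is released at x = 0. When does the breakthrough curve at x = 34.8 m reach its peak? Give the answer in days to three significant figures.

23.2 days

For the 1D instantaneous-source solution, setting ∂C/∂t = 0 at fixed x gives v²t² + 2Dt − x² = 0, so t = (√(D² + v²x²) − D)/v².
√(D² + v²x²) = √(0.0125² + 1.50² × 34.8²) = 52.20; v² = 2.25.
t = (52.20 − 0.0125)/2.25 = 23.2 days (vs. the pure-advection estimate x/v = 23.2 d).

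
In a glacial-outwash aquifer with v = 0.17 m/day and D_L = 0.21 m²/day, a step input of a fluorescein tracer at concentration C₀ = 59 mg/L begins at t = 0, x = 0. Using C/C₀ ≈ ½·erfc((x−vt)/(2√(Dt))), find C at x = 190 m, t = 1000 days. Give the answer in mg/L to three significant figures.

9.71 mg/L

For a continuous step input, C/C₀ ≈ ½·erfc((x−vt)/(2√(Dt))).
vt = 0.17 × 1000 = 170 m and 2√(Dt) = 2√(0.21 × 1000) = 28.98 m.
Argument (x−vt)/(2√(Dt)) = (190 − 170)/28.98 = 0.6901; ½·erfc(0.6901) = 0.1645.
C = 59 × 0.1645 = 9.71 mg/L.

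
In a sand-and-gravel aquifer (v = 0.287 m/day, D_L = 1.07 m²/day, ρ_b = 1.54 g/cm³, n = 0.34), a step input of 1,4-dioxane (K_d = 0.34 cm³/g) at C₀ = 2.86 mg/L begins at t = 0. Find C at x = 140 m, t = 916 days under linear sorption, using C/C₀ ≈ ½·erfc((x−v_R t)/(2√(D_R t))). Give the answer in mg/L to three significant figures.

Retardation factor R = 1 + ρ_b·K_d/n = 1 + 1.54 × 0.34/0.34 = 2.540.
Sorption retards both mechanisms: v_R = v/R = 0.1130 m/day, D_R = D/R = 0.4213 m²/day.
v_R·t = 0.1130 × 916 = 103.508 m; 2√(D_R t) = 39.29 m; argument = (140 − 103.508)/39.29 = 0.9288.
C = C₀ × ½·erfc(0.9288) = 2.86 × 0.09450 = 0.270 mg/L.

0.270 mg/L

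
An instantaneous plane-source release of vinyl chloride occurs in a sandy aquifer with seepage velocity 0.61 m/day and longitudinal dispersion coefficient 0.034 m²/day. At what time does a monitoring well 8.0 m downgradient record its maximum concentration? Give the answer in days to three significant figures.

13.0 days

For the 1D instantaneous-source solution, setting ∂C/∂t = 0 at fixed x gives v²t² + 2Dt − x² = 0, so t = (√(D² + v²x²) − D)/v².
√(D² + v²x²) = √(0.034² + 0.61² × 8.0²) = 4.880; v² = 0.3721.
t = (4.880 − 0.034)/0.3721 = 13.0 days (vs. the pure-advection estimate x/v = 13.1 d).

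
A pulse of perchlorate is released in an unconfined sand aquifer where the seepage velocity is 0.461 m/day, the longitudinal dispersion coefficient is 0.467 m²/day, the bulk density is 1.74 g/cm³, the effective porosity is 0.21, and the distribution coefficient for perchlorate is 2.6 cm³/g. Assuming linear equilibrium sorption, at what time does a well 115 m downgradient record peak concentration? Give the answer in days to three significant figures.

Retardation factor R = 1 + ρ_b·K_d/n = 1 + 1.74 × 2.6/0.21 = 22.54.
Sorption retards both mechanisms: v_R = v/R = 0.02045 m/day, D_R = D/R = 0.02072 m²/day.
Peak time from v_R²t² + 2D_R t − x² = 0: t = (√(D_R² + v_R²x²) − D_R)/v_R².
√(D_R² + v_R²x²) = √(0.02072² + 0.02045² × 115²) = 2.352; v_R² = 0.0004182.
t = (2.352 − 0.02072)/0.0004182 = 5570 days.

5570 days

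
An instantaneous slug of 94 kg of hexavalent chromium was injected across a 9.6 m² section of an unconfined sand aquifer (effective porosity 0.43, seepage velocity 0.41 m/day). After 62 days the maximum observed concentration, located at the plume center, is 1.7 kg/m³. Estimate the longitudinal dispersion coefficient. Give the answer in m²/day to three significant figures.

At the plume center C_max = M/(n_e·A·√(4πDt)), so D = M²/(4πt·(n_e·A·C_max)²).
n_e·A·C_max = 0.43 × 9.6 × 1.7 = 7.018 kg/m.
D = 94²/(4π × 62 × 7.018²) = 0.230 m²/day.

0.230 m²/day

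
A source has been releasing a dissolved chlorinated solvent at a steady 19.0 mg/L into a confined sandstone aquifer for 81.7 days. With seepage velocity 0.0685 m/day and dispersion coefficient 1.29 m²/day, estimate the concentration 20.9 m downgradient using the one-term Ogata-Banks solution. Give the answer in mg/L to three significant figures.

For a continuous step input, C/C₀ ≈ ½·erfc((x−vt)/(2√(Dt))).
vt = 0.0685 × 81.7 = 5.59645 m and 2√(Dt) = 2√(1.29 × 81.7) = 20.53 m.
Argument (x−vt)/(2√(Dt)) = (20.9 − 5.59645)/20.53 = 0.7454; ½·erfc(0.7454) = 0.1459.
C = 19.0 × 0.1459 = 2.77 mg/L.

2.77 mg/L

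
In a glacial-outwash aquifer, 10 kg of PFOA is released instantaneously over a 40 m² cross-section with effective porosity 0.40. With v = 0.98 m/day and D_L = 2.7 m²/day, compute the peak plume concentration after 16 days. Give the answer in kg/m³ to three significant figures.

0.0268 kg/m³

The peak of an instantaneous 1D plume sits at x = vt; there the Gaussian factor is 1 and C_max = M/(n_e·A·√(4πDt)), where n_e·A is the pore area the mass is dissolved in.
√(4πDt) = √(4π × 2.7 × 16) = 23.30 m, so C_max = 10/(0.40 × 40 × 23.30) = 0.0268 kg/m³.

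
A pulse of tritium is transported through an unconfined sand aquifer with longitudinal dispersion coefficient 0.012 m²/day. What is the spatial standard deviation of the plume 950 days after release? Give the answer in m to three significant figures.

4.77 m

Dispersive spreading gives a Gaussian with σ² = 2Dt; advection only shifts the center.
σ = √(2 × 0.012 × 950) = 4.77 m.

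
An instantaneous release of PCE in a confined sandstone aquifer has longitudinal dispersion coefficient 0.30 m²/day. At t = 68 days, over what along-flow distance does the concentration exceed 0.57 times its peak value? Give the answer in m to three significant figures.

The plume is Gaussian with σ = √(2Dt) = √(2 × 0.30 × 68) = 6.387 m.
C/C_peak = exp(−Δx²/(2σ²)) = 0.57 ⇒ Δx = σ·√(−2 ln 0.57) = 6.387 × 1.060 = 6.770 m.
Width = 2Δx = 13.5 m.

13.5 m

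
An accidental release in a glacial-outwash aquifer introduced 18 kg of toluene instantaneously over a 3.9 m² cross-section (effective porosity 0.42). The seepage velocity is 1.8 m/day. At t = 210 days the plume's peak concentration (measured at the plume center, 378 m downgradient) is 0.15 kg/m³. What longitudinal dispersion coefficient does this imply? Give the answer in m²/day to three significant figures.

At the plume center C_max = M/(n_e·A·√(4πDt)), so D = M²/(4πt·(n_e·A·C_max)²).
n_e·A·C_max = 0.42 × 3.9 × 0.15 = 0.2457 kg/m.
D = 18²/(4π × 210 × 0.2457²) = 2.03 m²/day.

2.03 m²/day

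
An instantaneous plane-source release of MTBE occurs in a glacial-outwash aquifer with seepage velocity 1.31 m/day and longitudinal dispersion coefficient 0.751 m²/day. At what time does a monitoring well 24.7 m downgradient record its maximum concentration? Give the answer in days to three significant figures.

18.4 days

For the 1D instantaneous-source solution, setting ∂C/∂t = 0 at fixed x gives v²t² + 2Dt − x² = 0, so t = (√(D² + v²x²) − D)/v².
√(D² + v²x²) = √(0.751² + 1.31² × 24.7²) = 32.37; v² = 1.7161.
t = (32.37 − 0.751)/1.7161 = 18.4 days (vs. the pure-advection estimate x/v = 18.9 d).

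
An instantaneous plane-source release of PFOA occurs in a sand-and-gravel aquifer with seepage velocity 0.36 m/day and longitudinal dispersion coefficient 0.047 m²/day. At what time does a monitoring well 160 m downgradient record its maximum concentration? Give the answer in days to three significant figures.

444 days

For the 1D instantaneous-source solution, setting ∂C/∂t = 0 at fixed x gives v²t² + 2Dt − x² = 0, so t = (√(D² + v²x²) − D)/v².
√(D² + v²x²) = √(0.047² + 0.36² × 160²) = 57.60; v² = 0.1296.
t = (57.60 − 0.047)/0.1296 = 444 days (vs. the pure-advection estimate x/v = 444 d).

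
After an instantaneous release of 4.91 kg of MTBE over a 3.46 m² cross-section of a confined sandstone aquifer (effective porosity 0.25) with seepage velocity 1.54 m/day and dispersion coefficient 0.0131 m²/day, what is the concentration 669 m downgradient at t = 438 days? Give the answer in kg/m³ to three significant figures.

0.177 kg/m³

For an instantaneous plane source, C(x,t) = M/(n_e·A·√(4πDt)) · exp(−(x−vt)²/(4Dt)), with n_e·A the pore (flow) area.
Plume center vt = 1.54 × 438 = 674.52 m, so the well at 669 m is 5.52 m upgradient of the peak.
√(4πDt) = 8.491 m, giving peak height M/(n_e·A·√(4πDt)) = 4.91/(0.25 × 3.46 × 8.491) = 0.6685 kg/m³.
(x−vt)²/(4Dt) = (-5.52)²/(4 × 0.0131 × 438) = 1.328; exp(−1.328) = 0.2650.
C = 0.6685 × 0.2650 = 0.177 kg/m³.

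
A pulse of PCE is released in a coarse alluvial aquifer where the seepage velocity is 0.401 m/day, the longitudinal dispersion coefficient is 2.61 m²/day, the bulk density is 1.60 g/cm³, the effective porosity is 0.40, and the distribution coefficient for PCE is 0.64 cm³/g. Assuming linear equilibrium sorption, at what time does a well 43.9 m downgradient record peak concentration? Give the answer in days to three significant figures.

Retardation factor R = 1 + ρ_b·K_d/n = 1 + 1.60 × 0.64/0.40 = 3.560.
Sorption retards both mechanisms: v_R = v/R = 0.1126 m/day, D_R = D/R = 0.7331 m²/day.
Peak time from v_R²t² + 2D_R t − x² = 0: t = (√(D_R² + v_R²x²) − D_R)/v_R².
√(D_R² + v_R²x²) = √(0.7331² + 0.1126² × 43.9²) = 4.997; v_R² = 0.01268.
t = (4.997 − 0.7331)/0.01268 = 336 days.

336 days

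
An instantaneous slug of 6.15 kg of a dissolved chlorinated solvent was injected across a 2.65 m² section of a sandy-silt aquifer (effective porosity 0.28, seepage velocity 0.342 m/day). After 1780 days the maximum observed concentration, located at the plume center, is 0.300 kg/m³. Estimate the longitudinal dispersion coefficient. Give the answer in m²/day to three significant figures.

0.0341 m²/day

At the plume center C_max = M/(n_e·A·√(4πDt)), so D = M²/(4πt·(n_e·A·C_max)²).
n_e·A·C_max = 0.28 × 2.65 × 0.300 = 0.2226 kg/m.
D = 6.15²/(4π × 1780 × 0.2226²) = 0.0341 m²/day.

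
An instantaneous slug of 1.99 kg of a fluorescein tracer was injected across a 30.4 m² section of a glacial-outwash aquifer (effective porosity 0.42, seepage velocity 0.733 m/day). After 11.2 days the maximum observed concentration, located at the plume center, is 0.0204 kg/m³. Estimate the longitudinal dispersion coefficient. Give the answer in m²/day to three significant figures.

At the plume center C_max = M/(n_e·A·√(4πDt)), so D = M²/(4πt·(n_e·A·C_max)²).
n_e·A·C_max = 0.42 × 30.4 × 0.0204 = 0.2605 kg/m.
D = 1.99²/(4π × 11.2 × 0.2605²) = 0.415 m²/day.

0.415 m²/day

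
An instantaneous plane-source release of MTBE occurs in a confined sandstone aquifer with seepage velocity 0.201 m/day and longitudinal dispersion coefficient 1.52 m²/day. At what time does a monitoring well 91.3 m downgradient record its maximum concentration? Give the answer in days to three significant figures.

418 days

For the 1D instantaneous-source solution, setting ∂C/∂t = 0 at fixed x gives v²t² + 2Dt − x² = 0, so t = (√(D² + v²x²) − D)/v².
√(D² + v²x²) = √(1.52² + 0.201² × 91.3²) = 18.41; v² = 0.040401.
t = (18.41 − 1.52)/0.040401 = 418 days (vs. the pure-advection estimate x/v = 454 d).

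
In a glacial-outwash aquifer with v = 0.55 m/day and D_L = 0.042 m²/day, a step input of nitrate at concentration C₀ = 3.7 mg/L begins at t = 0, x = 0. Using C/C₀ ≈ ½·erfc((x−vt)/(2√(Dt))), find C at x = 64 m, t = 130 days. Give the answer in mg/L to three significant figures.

3.66 mg/L

For a continuous step input, C/C₀ ≈ ½·erfc((x−vt)/(2√(Dt))).
vt = 0.55 × 130 = 71.5 m and 2√(Dt) = 2√(0.042 × 130) = 4.673 m.
Argument (x−vt)/(2√(Dt)) = (64 − 71.5)/4.673 = -1.605; ½·erfc(-1.605) = 0.9884.
C = 3.7 × 0.9884 = 3.66 mg/L.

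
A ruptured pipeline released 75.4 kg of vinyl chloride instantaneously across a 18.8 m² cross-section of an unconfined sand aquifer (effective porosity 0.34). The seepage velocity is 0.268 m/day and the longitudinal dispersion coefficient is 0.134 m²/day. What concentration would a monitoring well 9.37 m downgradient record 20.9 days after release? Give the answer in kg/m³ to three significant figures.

0.560 kg/m³

For an instantaneous plane source, C(x,t) = M/(n_e·A·√(4πDt)) · exp(−(x−vt)²/(4Dt)), with n_e·A the pore (flow) area.
Plume center vt = 0.268 × 20.9 = 5.6012 m, so the well at 9.37 m is 3.7688 m downgradient of the peak.
√(4πDt) = 5.932 m, giving peak height M/(n_e·A·√(4πDt)) = 75.4/(0.34 × 18.8 × 5.932) = 1.989 kg/m³.
(x−vt)²/(4Dt) = (3.7688)²/(4 × 0.134 × 20.9) = 1.268; exp(−1.268) = 0.2814.
C = 1.989 × 0.2814 = 0.560 kg/m³.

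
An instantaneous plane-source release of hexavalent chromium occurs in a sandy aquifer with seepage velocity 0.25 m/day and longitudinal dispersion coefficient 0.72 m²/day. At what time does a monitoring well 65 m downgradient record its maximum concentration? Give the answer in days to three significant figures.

249 days

For the 1D instantaneous-source solution, setting ∂C/∂t = 0 at fixed x gives v²t² + 2Dt − x² = 0, so t = (√(D² + v²x²) − D)/v².
√(D² + v²x²) = √(0.72² + 0.25² × 65²) = 16.27; v² = 0.0625.
t = (16.27 − 0.72)/0.0625 = 249 days (vs. the pure-advection estimate x/v = 260 d).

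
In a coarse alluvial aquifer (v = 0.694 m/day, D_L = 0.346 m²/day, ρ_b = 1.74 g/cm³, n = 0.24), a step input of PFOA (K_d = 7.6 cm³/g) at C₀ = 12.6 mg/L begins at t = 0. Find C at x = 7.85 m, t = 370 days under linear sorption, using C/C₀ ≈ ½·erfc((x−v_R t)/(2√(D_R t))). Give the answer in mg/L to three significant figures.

Retardation factor R = 1 + ρ_b·K_d/n = 1 + 1.74 × 7.6/0.24 = 56.10.
Sorption retards both mechanisms: v_R = v/R = 0.01237 m/day, D_R = D/R = 0.006168 m²/day.
v_R·t = 0.01237 × 370 = 4.5769 m; 2√(D_R t) = 3.021 m; argument = (7.85 − 4.5769)/3.021 = 1.083.
C = C₀ × ½·erfc(1.083) = 12.6 × 0.06281 = 0.791 mg/L.

0.791 mg/L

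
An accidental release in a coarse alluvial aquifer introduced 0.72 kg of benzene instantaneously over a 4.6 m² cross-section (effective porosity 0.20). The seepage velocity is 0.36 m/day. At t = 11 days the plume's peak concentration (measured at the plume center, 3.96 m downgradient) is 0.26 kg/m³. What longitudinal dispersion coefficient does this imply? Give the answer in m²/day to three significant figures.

At the plume center C_max = M/(n_e·A·√(4πDt)), so D = M²/(4πt·(n_e·A·C_max)²).
n_e·A·C_max = 0.20 × 4.6 × 0.26 = 0.2392 kg/m.
D = 0.72²/(4π × 11 × 0.2392²) = 0.0655 m²/day.

0.0655 m²/day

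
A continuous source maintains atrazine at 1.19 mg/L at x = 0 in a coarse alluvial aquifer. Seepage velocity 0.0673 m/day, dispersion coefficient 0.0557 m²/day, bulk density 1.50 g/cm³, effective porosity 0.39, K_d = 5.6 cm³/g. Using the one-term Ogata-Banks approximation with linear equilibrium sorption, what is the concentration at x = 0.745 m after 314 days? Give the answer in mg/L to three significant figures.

0.668 mg/L

Retardation factor R = 1 + ρ_b·K_d/n = 1 + 1.50 × 5.6/0.39 = 22.54.
Sorption retards both mechanisms: v_R = v/R = 0.002986 m/day, D_R = D/R = 0.002471 m²/day.
v_R·t = 0.002986 × 314 = 0.937604 m; 2√(D_R t) = 1.762 m; argument = (0.745 − 0.937604)/1.762 = -0.1093.
C = C₀ × ½·erfc(-0.1093) = 1.19 × 0.5614 = 0.668 mg/L.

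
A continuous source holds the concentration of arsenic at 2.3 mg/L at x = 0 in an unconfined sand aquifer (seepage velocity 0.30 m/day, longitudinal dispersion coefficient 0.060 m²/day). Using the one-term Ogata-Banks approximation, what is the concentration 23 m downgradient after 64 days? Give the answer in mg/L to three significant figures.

For a continuous step input, C/C₀ ≈ ½·erfc((x−vt)/(2√(Dt))).
vt = 0.30 × 64 = 19.2 m and 2√(Dt) = 2√(0.060 × 64) = 3.919 m.
Argument (x−vt)/(2√(Dt)) = (23 − 19.2)/3.919 = 0.9696; ½·erfc(0.9696) = 0.08515.
C = 2.3 × 0.08515 = 0.196 mg/L.

0.196 mg/L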